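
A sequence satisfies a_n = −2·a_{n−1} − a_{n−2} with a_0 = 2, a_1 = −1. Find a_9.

With companion matrix M = [[−2, −1], [1, 0]], [a_n, a_{n−1}]ᵀ = M·[a_{n−1}, a_{n−2}]ᵀ, so [a_9, a_8]ᵀ = M^8·[a_1, a_0]ᵀ.
M^8 = [[9, 8], [−8, −7]], giving [a_9, a_8]ᵀ = [[7], [−6]].

7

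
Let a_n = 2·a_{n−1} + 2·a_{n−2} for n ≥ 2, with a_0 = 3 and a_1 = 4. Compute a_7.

With companion matrix M = [[2, 2], [1, 0]], [a_n, a_{n−1}]ᵀ = M·[a_{n−1}, a_{n−2}]ᵀ, so [a_7, a_6]ᵀ = M⁶·[a_1, a_0]ᵀ.
M⁶ = [[328, 240], [120, 88]], giving [a_7, a_6]ᵀ = [[2032], [744]].

2032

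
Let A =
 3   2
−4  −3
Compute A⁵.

A² = I (check: tr A = 0 and det A = −1), so A⁵ = A since 5 is odd.

[[3, 2], [−4, −3]]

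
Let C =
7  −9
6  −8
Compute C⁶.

[[−125, 189], [−126, 190]]

tr C = −1 and det C = −2, so the characteristic polynomial is λ² − (−1)λ + (−2) with roots −2 and 1.
Eigenvectors give P = [[−1, −3], [−1, −2]] with P⁻¹ = [[2, −3], [−1, 1]], and C = P·diag(−2, 1)·P⁻¹.
Then C⁶ = P·diag(64, 1)·P⁻¹ = [[−64, −3], [−64, −2]] · [[2, −3], [−1, 1]] = [[−125, 189], [−126, 190]].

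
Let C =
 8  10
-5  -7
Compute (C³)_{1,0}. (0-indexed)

tr C = 1 and det C = -6, so the characteristic polynomial is λ² − (1)λ + (-6) with roots 3 and -2.
Eigenvectors give P = [[2, -1], [-1, 1]] with P⁻¹ = [[1, 1], [1, 2]], and C = P·diag(3, -2)·P⁻¹.
Then C³ = P·diag(27, -8)·P⁻¹ = [[54, 8], [-27, -8]] · [[1, 1], [1, 2]] = [[62, 70], [-35, -43]].

-35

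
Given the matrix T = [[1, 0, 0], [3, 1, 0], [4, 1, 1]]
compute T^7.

[[1, 0, 0], [21, 1, 0], [91, 7, 1]]

T = I + N where N = [[0, 0, 0], [3, 0, 0], [4, 1, 0]] is strictly lower-triangular, so N^3 = 0.
(I + N)^7 = I + 7·N + 21·N^2 = [[1, 0, 0], [21, 1, 0], [91, 7, 1]].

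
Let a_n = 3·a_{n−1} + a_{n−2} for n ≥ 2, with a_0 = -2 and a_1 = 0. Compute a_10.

-25940

With companion matrix Q = [[3, 1], [1, 0]], [a_n, a_{n−1}]ᵀ = Q·[a_{n−1}, a_{n−2}]ᵀ, so [a_10, a_9]ᵀ = Q^9·[a_1, a_0]ᵀ.
Q^9 = [[42837, 12970], [12970, 3927]], giving [a_10, a_9]ᵀ = [[-25940], [-7854]].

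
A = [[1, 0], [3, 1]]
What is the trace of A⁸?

A = I + N where N = [[0, 0], [3, 0]] is strictly lower-triangular, so N² = 0.
(I + N)⁸ = I + 8·N = [[1, 0], [24, 1]].

2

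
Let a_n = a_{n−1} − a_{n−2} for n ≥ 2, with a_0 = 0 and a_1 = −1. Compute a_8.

−1

With companion matrix C = [[1, −1], [1, 0]], [a_n, a_{n−1}]ᵀ = C·[a_{n−1}, a_{n−2}]ᵀ, so [a_8, a_7]ᵀ = C⁷·[a_1, a_0]ᵀ.
C⁷ = [[1, −1], [1, 0]], giving [a_8, a_7]ᵀ = [[−1], [−1]].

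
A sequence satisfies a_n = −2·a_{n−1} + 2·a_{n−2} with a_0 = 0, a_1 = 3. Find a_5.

With companion matrix B = [[−2, 2], [1, 0]], [a_n, a_{n−1}]ᵀ = B·[a_{n−1}, a_{n−2}]ᵀ, so [a_5, a_4]ᵀ = B⁴·[a_1, a_0]ᵀ.
B⁴ = [[44, −32], [−16, 12]], giving [a_5, a_4]ᵀ = [[132], [−48]].

132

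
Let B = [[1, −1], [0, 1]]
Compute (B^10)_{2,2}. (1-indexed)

B = I + N where N = [[0, −1], [0, 0]] is strictly upper-triangular, so N^2 = 0.
(I + N)^10 = I + 10·N = [[1, −10], [0, 1]].

1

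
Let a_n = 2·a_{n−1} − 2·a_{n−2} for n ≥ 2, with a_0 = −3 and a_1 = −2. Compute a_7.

−32

With companion matrix A = [[2, −2], [1, 0]], [a_n, a_{n−1}]ᵀ = A·[a_{n−1}, a_{n−2}]ᵀ, so [a_7, a_6]ᵀ = A^6·[a_1, a_0]ᵀ.
A^6 = [[−8, 16], [−8, 8]], giving [a_7, a_6]ᵀ = [[−32], [−8]].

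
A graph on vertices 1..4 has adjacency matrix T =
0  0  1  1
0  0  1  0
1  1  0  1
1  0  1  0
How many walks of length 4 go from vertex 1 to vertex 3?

6

The number of length-4 walks from vertex 1 to vertex 3 is entry (1,3) of T⁴, where T is the adjacency matrix.
T² = [[2, 1, 1, 1], [1, 1, 0, 1], [1, 0, 3, 1], [1, 1, 1, 2]]
T³ = [[2, 1, 4, 3], [1, 0, 3, 1], [4, 3, 2, 4], [3, 1, 4, 2]]
T⁴ = [[7, 4, 6, 6], [4, 3, 2, 4], [6, 2, 11, 6], [6, 4, 6, 7]]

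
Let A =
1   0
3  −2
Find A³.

[[1, 0], [9, −8]]

tr A = −1 and det A = −2, so the characteristic polynomial is λ² − (−1)λ + (−2) with roots 1 and −2.
Eigenvectors give P = [[−1, 0], [−1, −1]] with P⁻¹ = [[−1, 0], [1, −1]], and A = P·diag(1, −2)·P⁻¹.
Then A³ = P·diag(1, −8)·P⁻¹ = [[−1, 0], [−1, 8]] · [[−1, 0], [1, −1]] = [[1, 0], [9, −8]].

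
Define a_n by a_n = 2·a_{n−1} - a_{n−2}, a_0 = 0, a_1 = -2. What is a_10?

With companion matrix A = [[2, -1], [1, 0]], [a_n, a_{n−1}]ᵀ = A·[a_{n−1}, a_{n−2}]ᵀ, so [a_10, a_9]ᵀ = A⁹·[a_1, a_0]ᵀ.
A⁹ = [[10, -9], [9, -8]], giving [a_10, a_9]ᵀ = [[-20], [-18]].

-20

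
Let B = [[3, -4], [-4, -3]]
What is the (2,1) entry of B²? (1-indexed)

0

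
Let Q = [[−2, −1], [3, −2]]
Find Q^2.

[[1, 4], [−12, 1]]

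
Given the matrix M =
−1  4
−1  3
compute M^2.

[[−3, 8], [−2, 5]]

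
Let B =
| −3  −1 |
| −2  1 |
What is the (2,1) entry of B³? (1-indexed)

−18

B² = [[11, 2], [4, 3]]
B³ = [[−37, −9], [−18, −1]]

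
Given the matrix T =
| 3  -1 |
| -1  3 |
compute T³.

[[36, -28], [-28, 36]]

T² = [[10, -6], [-6, 10]]
T³ = [[36, -28], [-28, 36]]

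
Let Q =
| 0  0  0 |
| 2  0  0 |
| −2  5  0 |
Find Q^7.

[[0, 0, 0], [0, 0, 0], [0, 0, 0]]

Q is strictly triangular, hence nilpotent: Q^3 = 0, so Q^7 = 0.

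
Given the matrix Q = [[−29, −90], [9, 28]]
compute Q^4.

[[151, 450], [−45, −134]]

tr Q = −1 and det Q = −2, so the characteristic polynomial is λ² − (−1)λ + (−2) with roots 1 and −2.
Eigenvectors give P = [[−3, −10], [1, 3]] with P⁻¹ = [[3, 10], [−1, −3]], and Q = P·diag(1, −2)·P⁻¹.
Then Q^4 = P·diag(1, 16)·P⁻¹ = [[−3, −160], [1, 48]] · [[3, 10], [−1, −3]] = [[151, 450], [−45, −134]].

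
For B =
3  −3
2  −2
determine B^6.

B² = B (a projection; rank 1, trace 1), so B^6 = B.

[[3, −3], [2, −2]]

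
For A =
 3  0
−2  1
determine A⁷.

tr A = 4 and det A = 3, so the characteristic polynomial is λ² − (4)λ + (3) with roots 1 and 3.
Eigenvectors give P = [[0, 1], [−1, −1]] with P⁻¹ = [[−1, −1], [1, 0]], and A = P·diag(1, 3)·P⁻¹.
Then A⁷ = P·diag(1, 2187)·P⁻¹ = [[0, 2187], [−1, −2187]] · [[−1, −1], [1, 0]] = [[2187, 0], [−2186, 1]].

[[2187, 0], [−2186, 1]]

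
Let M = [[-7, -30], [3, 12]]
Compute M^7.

tr M = 5 and det M = 6, so the characteristic polynomial is λ² − (5)λ + (6) with roots 3 and 2.
Eigenvectors give P = [[-3, 10], [1, -3]] with P⁻¹ = [[3, 10], [1, 3]], and M = P·diag(3, 2)·P⁻¹.
Then M^7 = P·diag(2187, 128)·P⁻¹ = [[-6561, 1280], [2187, -384]] · [[3, 10], [1, 3]] = [[-18403, -61770], [6177, 20718]].

[[-18403, -61770], [6177, 20718]]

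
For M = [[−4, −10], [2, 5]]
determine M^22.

[[−4, −10], [2, 5]]

M² = M (a projection; rank 1, trace 1), so M^22 = M.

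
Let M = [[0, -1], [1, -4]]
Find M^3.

[[4, -15], [15, -56]]

M^2 = [[-1, 4], [-4, 15]]
M^3 = [[4, -15], [15, -56]]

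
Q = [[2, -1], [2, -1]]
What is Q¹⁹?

Q² = Q (a projection; rank 1, trace 1), so Q¹⁹ = Q.

[[2, -1], [2, -1]]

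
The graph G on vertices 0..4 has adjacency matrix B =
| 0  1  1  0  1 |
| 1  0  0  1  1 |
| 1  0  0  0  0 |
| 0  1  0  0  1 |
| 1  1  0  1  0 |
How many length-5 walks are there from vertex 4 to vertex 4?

34

The number of length-5 walks from vertex 4 to vertex 4 is entry (4,4) of B^5, where B is the adjacency matrix.
B^2 = [[3, 1, 0, 2, 1], [1, 3, 1, 1, 2], [0, 1, 1, 0, 1], [2, 1, 0, 2, 1], [1, 2, 1, 1, 3]]
B^3 = [[2, 6, 3, 2, 6], [6, 4, 1, 5, 5], [3, 1, 0, 2, 1], [2, 5, 2, 2, 5], [6, 5, 1, 5, 4]]
B^4 = [[15, 10, 2, 12, 10], [10, 16, 6, 9, 15], [2, 6, 3, 2, 6], [12, 9, 2, 10, 9], [10, 15, 6, 9, 16]]
B^5 = [[22, 37, 15, 20, 37], [37, 34, 10, 31, 35], [15, 10, 2, 12, 10], [20, 31, 12, 18, 31], [37, 35, 10, 31, 34]]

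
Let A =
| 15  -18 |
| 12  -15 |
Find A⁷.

[[10935, -13122], [8748, -10935]]

tr A = 0 and det A = -9, so the characteristic polynomial is λ² − (0)λ + (-9) with roots 3 and -3.
Eigenvectors give P = [[3, 1], [2, 1]] with P⁻¹ = [[1, -1], [-2, 3]], and A = P·diag(3, -3)·P⁻¹.
Then A⁷ = P·diag(2187, -2187)·P⁻¹ = [[6561, -2187], [4374, -2187]] · [[1, -1], [-2, 3]] = [[10935, -13122], [8748, -10935]].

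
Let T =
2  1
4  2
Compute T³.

T² = [[8, 4], [16, 8]]
T³ = [[32, 16], [64, 32]]

[[32, 16], [64, 32]]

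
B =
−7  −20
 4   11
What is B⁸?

[[−26239, −65600], [13120, 32801]]

tr B = 4 and det B = 3, so the characteristic polynomial is λ² − (4)λ + (3) with roots 1 and 3.
Eigenvectors give P = [[5, 2], [−2, −1]] with P⁻¹ = [[1, 2], [−2, −5]], and B = P·diag(1, 3)·P⁻¹.
Then B⁸ = P·diag(1, 6561)·P⁻¹ = [[5, 13122], [−2, −6561]] · [[1, 2], [−2, −5]] = [[−26239, −65600], [13120, 32801]].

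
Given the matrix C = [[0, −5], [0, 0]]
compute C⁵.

C is strictly triangular, hence nilpotent: C² = 0, so C⁵ = 0.

[[0, 0], [0, 0]]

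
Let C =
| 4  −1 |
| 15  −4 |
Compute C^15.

C² = I (check: tr C = 0 and det C = −1), so C^15 = C since 15 is odd.

[[4, −1], [15, −4]]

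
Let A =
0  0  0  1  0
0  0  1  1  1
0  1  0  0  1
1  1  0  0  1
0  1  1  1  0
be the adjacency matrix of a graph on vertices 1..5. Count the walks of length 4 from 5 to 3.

The number of length-4 walks from vertex 5 to vertex 3 is entry (5,3) of A⁴, where A is the adjacency matrix.
A² = [[1, 1, 0, 0, 1], [1, 3, 1, 1, 2], [0, 1, 2, 2, 1], [0, 1, 2, 3, 1], [1, 2, 1, 1, 3]]
A³ = [[0, 1, 2, 3, 1], [1, 4, 5, 6, 5], [2, 5, 2, 2, 5], [3, 6, 2, 2, 6], [1, 5, 5, 6, 4]]
A⁴ = [[3, 6, 2, 2, 6], [6, 16, 9, 10, 15], [2, 9, 10, 12, 9], [2, 10, 12, 15, 10], [6, 15, 9, 10, 16]]

9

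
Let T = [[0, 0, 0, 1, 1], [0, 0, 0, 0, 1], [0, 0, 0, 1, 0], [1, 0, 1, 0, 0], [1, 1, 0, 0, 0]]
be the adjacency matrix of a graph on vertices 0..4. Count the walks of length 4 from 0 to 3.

The number of length-4 walks from vertex 0 to vertex 3 is entry (0,3) of T⁴, where T is the adjacency matrix.
T² = [[2, 1, 1, 0, 0], [1, 1, 0, 0, 0], [1, 0, 1, 0, 0], [0, 0, 0, 2, 1], [0, 0, 0, 1, 2]]
T³ = [[0, 0, 0, 3, 3], [0, 0, 0, 1, 2], [0, 0, 0, 2, 1], [3, 1, 2, 0, 0], [3, 2, 1, 0, 0]]
T⁴ = [[6, 3, 3, 0, 0], [3, 2, 1, 0, 0], [3, 1, 2, 0, 0], [0, 0, 0, 5, 4], [0, 0, 0, 4, 5]]

0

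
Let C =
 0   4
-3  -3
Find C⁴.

C² = [[-12, -12], [9, -3]]
C³ = [[36, -12], [9, 45]]
C⁴ = [[36, 180], [-135, -99]]

[[36, 180], [-135, -99]]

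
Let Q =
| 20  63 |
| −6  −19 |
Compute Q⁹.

[[3590, 10773], [−1026, −3079]]

tr Q = 1 and det Q = −2, so the characteristic polynomial is λ² − (1)λ + (−2) with roots 2 and −1.
Eigenvectors give P = [[7, −3], [−2, 1]] with P⁻¹ = [[1, 3], [2, 7]], and Q = P·diag(2, −1)·P⁻¹.
Then Q⁹ = P·diag(512, −1)·P⁻¹ = [[3584, 3], [−1024, −1]] · [[1, 3], [2, 7]] = [[3590, 10773], [−1026, −3079]].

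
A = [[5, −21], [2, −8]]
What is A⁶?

tr A = −3 and det A = 2, so the characteristic polynomial is λ² − (−3)λ + (2) with roots −2 and −1.
Eigenvectors give P = [[−3, 7], [−1, 2]] with P⁻¹ = [[2, −7], [1, −3]], and A = P·diag(−2, −1)·P⁻¹.
Then A⁶ = P·diag(64, 1)·P⁻¹ = [[−192, 7], [−64, 2]] · [[2, −7], [1, −3]] = [[−377, 1323], [−126, 442]].

[[−377, 1323], [−126, 442]]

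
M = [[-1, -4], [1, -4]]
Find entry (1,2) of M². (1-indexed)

20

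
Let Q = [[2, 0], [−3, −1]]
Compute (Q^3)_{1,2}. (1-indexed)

0

tr Q = 1 and det Q = −2, so the characteristic polynomial is λ² − (1)λ + (−2) with roots 2 and −1.
Eigenvectors give P = [[1, 0], [−1, −1]] with P⁻¹ = [[1, 0], [−1, −1]], and Q = P·diag(2, −1)·P⁻¹.
Then Q^3 = P·diag(8, −1)·P⁻¹ = [[8, 0], [−8, 1]] · [[1, 0], [−1, −1]] = [[8, 0], [−9, −1]].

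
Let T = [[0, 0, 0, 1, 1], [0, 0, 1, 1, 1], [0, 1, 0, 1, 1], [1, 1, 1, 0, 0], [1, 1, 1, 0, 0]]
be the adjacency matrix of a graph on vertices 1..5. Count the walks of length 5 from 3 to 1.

22

The number of length-5 walks from vertex 3 to vertex 1 is entry (3,1) of T^5, where T is the adjacency matrix.
T^2 = [[2, 2, 2, 0, 0], [2, 3, 2, 1, 1], [2, 2, 3, 1, 1], [0, 1, 1, 3, 3], [0, 1, 1, 3, 3]]
T^3 = [[0, 2, 2, 6, 6], [2, 4, 5, 7, 7], [2, 5, 4, 7, 7], [6, 7, 7, 2, 2], [6, 7, 7, 2, 2]]
T^4 = [[12, 14, 14, 4, 4], [14, 19, 18, 11, 11], [14, 18, 19, 11, 11], [4, 11, 11, 20, 20], [4, 11, 11, 20, 20]]
T^5 = [[8, 22, 22, 40, 40], [22, 40, 41, 51, 51], [22, 41, 40, 51, 51], [40, 51, 51, 26, 26], [40, 51, 51, 26, 26]]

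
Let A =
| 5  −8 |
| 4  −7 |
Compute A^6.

tr A = −2 and det A = −3, so the characteristic polynomial is λ² − (−2)λ + (−3) with roots 1 and −3.
Eigenvectors give P = [[2, 1], [1, 1]] with P⁻¹ = [[1, −1], [−1, 2]], and A = P·diag(1, −3)·P⁻¹.
Then A^6 = P·diag(1, 729)·P⁻¹ = [[2, 729], [1, 729]] · [[1, −1], [−1, 2]] = [[−727, 1456], [−728, 1457]].

[[−727, 1456], [−728, 1457]]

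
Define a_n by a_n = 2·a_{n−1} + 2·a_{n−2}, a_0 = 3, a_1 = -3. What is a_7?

With companion matrix C = [[2, 2], [1, 0]], [a_n, a_{n−1}]ᵀ = C·[a_{n−1}, a_{n−2}]ᵀ, so [a_7, a_6]ᵀ = C^6·[a_1, a_0]ᵀ.
C^6 = [[328, 240], [120, 88]], giving [a_7, a_6]ᵀ = [[-264], [-96]].

-264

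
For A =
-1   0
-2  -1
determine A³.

A² = [[1, 0], [4, 1]]
A³ = [[-1, 0], [-6, -1]]

[[-1, 0], [-6, -1]]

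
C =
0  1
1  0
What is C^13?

C² = I (check: tr C = 0 and det C = −1), so C^13 = C since 13 is odd.

[[0, 1], [1, 0]]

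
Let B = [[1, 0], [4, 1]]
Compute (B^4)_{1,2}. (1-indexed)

0

B = I + N where N = [[0, 0], [4, 0]] is strictly lower-triangular, so N^2 = 0.
(I + N)^4 = I + 4·N = [[1, 0], [16, 1]].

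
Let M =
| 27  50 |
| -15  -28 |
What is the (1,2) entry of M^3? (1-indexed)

tr M = -1 and det M = -6, so the characteristic polynomial is λ² − (-1)λ + (-6) with roots 2 and -3.
Eigenvectors give P = [[-2, -5], [1, 3]] with P⁻¹ = [[-3, -5], [1, 2]], and M = P·diag(2, -3)·P⁻¹.
Then M^3 = P·diag(8, -27)·P⁻¹ = [[-16, 135], [8, -81]] · [[-3, -5], [1, 2]] = [[183, 350], [-105, -202]].

350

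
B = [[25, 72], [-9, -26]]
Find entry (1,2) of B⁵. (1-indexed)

792

tr B = -1 and det B = -2, so the characteristic polynomial is λ² − (-1)λ + (-2) with roots -2 and 1.
Eigenvectors give P = [[-8, -3], [3, 1]] with P⁻¹ = [[1, 3], [-3, -8]], and B = P·diag(-2, 1)·P⁻¹.
Then B⁵ = P·diag(-32, 1)·P⁻¹ = [[256, -3], [-96, 1]] · [[1, 3], [-3, -8]] = [[265, 792], [-99, -296]].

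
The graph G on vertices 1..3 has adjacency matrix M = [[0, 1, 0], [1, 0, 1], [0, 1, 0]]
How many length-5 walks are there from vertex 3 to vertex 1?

0

The number of length-5 walks from vertex 3 to vertex 1 is entry (3,1) of M^5, where M is the adjacency matrix.
M^2 = [[1, 0, 1], [0, 2, 0], [1, 0, 1]]
M^3 = [[0, 2, 0], [2, 0, 2], [0, 2, 0]]
M^4 = [[2, 0, 2], [0, 4, 0], [2, 0, 2]]
M^5 = [[0, 4, 0], [4, 0, 4], [0, 4, 0]]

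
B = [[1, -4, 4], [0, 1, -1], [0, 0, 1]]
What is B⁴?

[[1, -16, 40], [0, 1, -4], [0, 0, 1]]

B = I + N where N = [[0, -4, 4], [0, 0, -1], [0, 0, 0]] is strictly upper-triangular, so N³ = 0.
(I + N)⁴ = I + 4·N + 6·N² = [[1, -16, 40], [0, 1, -4], [0, 0, 1]].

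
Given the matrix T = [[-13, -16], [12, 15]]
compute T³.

[[-85, -112], [84, 111]]

tr T = 2 and det T = -3, so the characteristic polynomial is λ² − (2)λ + (-3) with roots -1 and 3.
Eigenvectors give P = [[4, -1], [-3, 1]] with P⁻¹ = [[1, 1], [3, 4]], and T = P·diag(-1, 3)·P⁻¹.
Then T³ = P·diag(-1, 27)·P⁻¹ = [[-4, -27], [3, 27]] · [[1, 1], [3, 4]] = [[-85, -112], [84, 111]].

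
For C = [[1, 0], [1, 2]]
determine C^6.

tr C = 3 and det C = 2, so the characteristic polynomial is λ² − (3)λ + (2) with roots 2 and 1.
Eigenvectors give P = [[0, -1], [1, 1]] with P⁻¹ = [[1, 1], [-1, 0]], and C = P·diag(2, 1)·P⁻¹.
Then C^6 = P·diag(64, 1)·P⁻¹ = [[0, -1], [64, 1]] · [[1, 1], [-1, 0]] = [[1, 0], [63, 64]].

[[1, 0], [63, 64]]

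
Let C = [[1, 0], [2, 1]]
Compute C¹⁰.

[[1, 0], [20, 1]]

C = I + N where N = [[0, 0], [2, 0]] is strictly lower-triangular, so N² = 0.
(I + N)¹⁰ = I + 10·N = [[1, 0], [20, 1]].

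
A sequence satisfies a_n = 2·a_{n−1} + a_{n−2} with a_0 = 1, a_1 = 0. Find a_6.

29

With companion matrix A = [[2, 1], [1, 0]], [a_n, a_{n−1}]ᵀ = A·[a_{n−1}, a_{n−2}]ᵀ, so [a_6, a_5]ᵀ = A⁵·[a_1, a_0]ᵀ.
A⁵ = [[70, 29], [29, 12]], giving [a_6, a_5]ᵀ = [[29], [12]].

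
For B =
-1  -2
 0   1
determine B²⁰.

[[1, 0], [0, 1]]

B² = I (check: tr B = 0 and det B = -1), so B²⁰ = I since 20 is even.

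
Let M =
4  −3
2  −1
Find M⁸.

tr M = 3 and det M = 2, so the characteristic polynomial is λ² − (3)λ + (2) with roots 2 and 1.
Eigenvectors give P = [[3, −1], [2, −1]] with P⁻¹ = [[1, −1], [2, −3]], and M = P·diag(2, 1)·P⁻¹.
Then M⁸ = P·diag(256, 1)·P⁻¹ = [[768, −1], [512, −1]] · [[1, −1], [2, −3]] = [[766, −765], [510, −509]].

[[766, −765], [510, −509]]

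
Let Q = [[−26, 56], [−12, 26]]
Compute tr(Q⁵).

0

tr Q = 0 and det Q = −4, so the characteristic polynomial is λ² − (0)λ + (−4) with roots 2 and −2.
Eigenvectors give P = [[2, 7], [1, 3]] with P⁻¹ = [[−3, 7], [1, −2]], and Q = P·diag(2, −2)·P⁻¹.
Then Q⁵ = P·diag(32, −32)·P⁻¹ = [[64, −224], [32, −96]] · [[−3, 7], [1, −2]] = [[−416, 896], [−192, 416]].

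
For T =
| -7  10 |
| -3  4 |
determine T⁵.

[[-187, 310], [-93, 154]]

tr T = -3 and det T = 2, so the characteristic polynomial is λ² − (-3)λ + (2) with roots -1 and -2.
Eigenvectors give P = [[-5, 2], [-3, 1]] with P⁻¹ = [[1, -2], [3, -5]], and T = P·diag(-1, -2)·P⁻¹.
Then T⁵ = P·diag(-1, -32)·P⁻¹ = [[5, -64], [3, -32]] · [[1, -2], [3, -5]] = [[-187, 310], [-93, 154]].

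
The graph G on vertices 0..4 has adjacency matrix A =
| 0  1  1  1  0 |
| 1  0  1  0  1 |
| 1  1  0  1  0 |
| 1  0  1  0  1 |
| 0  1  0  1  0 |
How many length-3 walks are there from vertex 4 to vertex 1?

6

The number of length-3 walks from vertex 4 to vertex 1 is entry (4,1) of A³, where A is the adjacency matrix.
A² = [[3, 1, 2, 1, 2], [1, 3, 1, 3, 0], [2, 1, 3, 1, 2], [1, 3, 1, 3, 0], [2, 0, 2, 0, 2]]
A³ = [[4, 7, 5, 7, 2], [7, 2, 7, 2, 6], [5, 7, 4, 7, 2], [7, 2, 7, 2, 6], [2, 6, 2, 6, 0]]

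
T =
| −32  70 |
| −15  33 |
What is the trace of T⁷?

tr T = 1 and det T = −6, so the characteristic polynomial is λ² − (1)λ + (−6) with roots 3 and −2.
Eigenvectors give P = [[2, 7], [1, 3]] with P⁻¹ = [[−3, 7], [1, −2]], and T = P·diag(3, −2)·P⁻¹.
Then T⁷ = P·diag(2187, −128)·P⁻¹ = [[4374, −896], [2187, −384]] · [[−3, 7], [1, −2]] = [[−14018, 32410], [−6945, 16077]].

2059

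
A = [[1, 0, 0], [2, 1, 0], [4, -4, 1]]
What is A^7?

[[1, 0, 0], [14, 1, 0], [-140, -28, 1]]

A = I + N where N = [[0, 0, 0], [2, 0, 0], [4, -4, 0]] is strictly lower-triangular, so N^3 = 0.
(I + N)^7 = I + 7·N + 21·N^2 = [[1, 0, 0], [14, 1, 0], [-140, -28, 1]].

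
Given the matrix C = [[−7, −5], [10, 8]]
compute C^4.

tr C = 1 and det C = −6, so the characteristic polynomial is λ² − (1)λ + (−6) with roots 3 and −2.
Eigenvectors give P = [[−1, −1], [2, 1]] with P⁻¹ = [[1, 1], [−2, −1]], and C = P·diag(3, −2)·P⁻¹.
Then C^4 = P·diag(81, 16)·P⁻¹ = [[−81, −16], [162, 16]] · [[1, 1], [−2, −1]] = [[−49, −65], [130, 146]].

[[−49, −65], [130, 146]]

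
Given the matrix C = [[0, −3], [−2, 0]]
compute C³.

[[0, −18], [−12, 0]]

C² = [[6, 0], [0, 6]]
C³ = [[0, −18], [−12, 0]]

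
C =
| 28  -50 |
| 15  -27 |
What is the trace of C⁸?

tr C = 1 and det C = -6, so the characteristic polynomial is λ² − (1)λ + (-6) with roots -2 and 3.
Eigenvectors give P = [[-5, -2], [-3, -1]] with P⁻¹ = [[1, -2], [-3, 5]], and C = P·diag(-2, 3)·P⁻¹.
Then C⁸ = P·diag(256, 6561)·P⁻¹ = [[-1280, -13122], [-768, -6561]] · [[1, -2], [-3, 5]] = [[38086, -63050], [18915, -31269]].

6817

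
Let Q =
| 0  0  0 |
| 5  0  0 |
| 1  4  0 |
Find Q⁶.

Q is strictly triangular, hence nilpotent: Q³ = 0, so Q⁶ = 0.

[[0, 0, 0], [0, 0, 0], [0, 0, 0]]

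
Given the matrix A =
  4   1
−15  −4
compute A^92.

[[1, 0], [0, 1]]

A² = I (check: tr A = 0 and det A = −1), so A^92 = I since 92 is even.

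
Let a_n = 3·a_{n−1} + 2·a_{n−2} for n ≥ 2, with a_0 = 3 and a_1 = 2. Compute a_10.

293472

With companion matrix Q = [[3, 2], [1, 0]], [a_n, a_{n−1}]ᵀ = Q·[a_{n−1}, a_{n−2}]ᵀ, so [a_10, a_9]ᵀ = Q⁹·[a_1, a_0]ᵀ.
Q⁹ = [[79647, 44726], [22363, 12558]], giving [a_10, a_9]ᵀ = [[293472], [82400]].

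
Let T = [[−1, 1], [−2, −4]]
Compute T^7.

tr T = −5 and det T = 6, so the characteristic polynomial is λ² − (−5)λ + (6) with roots −2 and −3.
Eigenvectors give P = [[−1, 1], [1, −2]] with P⁻¹ = [[−2, −1], [−1, −1]], and T = P·diag(−2, −3)·P⁻¹.
Then T^7 = P·diag(−128, −2187)·P⁻¹ = [[128, −2187], [−128, 4374]] · [[−2, −1], [−1, −1]] = [[1931, 2059], [−4118, −4246]].

[[1931, 2059], [−4118, −4246]]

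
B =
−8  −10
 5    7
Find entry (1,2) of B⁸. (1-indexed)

12610

tr B = −1 and det B = −6, so the characteristic polynomial is λ² − (−1)λ + (−6) with roots −3 and 2.
Eigenvectors give P = [[−2, 1], [1, −1]] with P⁻¹ = [[−1, −1], [−1, −2]], and B = P·diag(−3, 2)·P⁻¹.
Then B⁸ = P·diag(6561, 256)·P⁻¹ = [[−13122, 256], [6561, −256]] · [[−1, −1], [−1, −2]] = [[12866, 12610], [−6305, −6049]].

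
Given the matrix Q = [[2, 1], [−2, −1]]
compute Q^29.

[[2, 1], [−2, −1]]

Q² = Q (a projection; rank 1, trace 1), so Q^29 = Q.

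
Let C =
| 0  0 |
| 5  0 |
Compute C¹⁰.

C is strictly triangular, hence nilpotent: C² = 0, so C¹⁰ = 0.

[[0, 0], [0, 0]]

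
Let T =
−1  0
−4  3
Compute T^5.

tr T = 2 and det T = −3, so the characteristic polynomial is λ² − (2)λ + (−3) with roots 3 and −1.
Eigenvectors give P = [[0, 1], [1, 1]] with P⁻¹ = [[−1, 1], [1, 0]], and T = P·diag(3, −1)·P⁻¹.
Then T^5 = P·diag(243, −1)·P⁻¹ = [[0, −1], [243, −1]] · [[−1, 1], [1, 0]] = [[−1, 0], [−244, 243]].

[[−1, 0], [−244, 243]]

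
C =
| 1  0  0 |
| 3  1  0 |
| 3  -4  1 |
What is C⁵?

C = I + N where N = [[0, 0, 0], [3, 0, 0], [3, -4, 0]] is strictly lower-triangular, so N³ = 0.
(I + N)⁵ = I + 5·N + 10·N² = [[1, 0, 0], [15, 1, 0], [-105, -20, 1]].

[[1, 0, 0], [15, 1, 0], [-105, -20, 1]]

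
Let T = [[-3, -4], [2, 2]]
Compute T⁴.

T² = [[1, 4], [-2, -4]]
T³ = [[5, 4], [-2, 0]]
T⁴ = [[-7, -12], [6, 8]]

[[-7, -12], [6, 8]]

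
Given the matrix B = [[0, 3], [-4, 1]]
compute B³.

B² = [[-12, 3], [-4, -11]]
B³ = [[-12, -33], [44, -23]]

[[-12, -33], [44, -23]]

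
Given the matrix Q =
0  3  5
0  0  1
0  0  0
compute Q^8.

[[0, 0, 0], [0, 0, 0], [0, 0, 0]]

Q is strictly triangular, hence nilpotent: Q^3 = 0, so Q^8 = 0.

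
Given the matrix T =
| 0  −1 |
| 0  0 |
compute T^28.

[[0, 0], [0, 0]]

T is strictly triangular, hence nilpotent: T^2 = 0, so T^28 = 0.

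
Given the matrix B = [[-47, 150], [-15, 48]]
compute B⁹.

[[-182267, 605850], [-60585, 201438]]

tr B = 1 and det B = -6, so the characteristic polynomial is λ² − (1)λ + (-6) with roots 3 and -2.
Eigenvectors give P = [[3, -10], [1, -3]] with P⁻¹ = [[-3, 10], [-1, 3]], and B = P·diag(3, -2)·P⁻¹.
Then B⁹ = P·diag(19683, -512)·P⁻¹ = [[59049, 5120], [19683, 1536]] · [[-3, 10], [-1, 3]] = [[-182267, 605850], [-60585, 201438]].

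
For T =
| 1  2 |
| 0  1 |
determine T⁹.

[[1, 18], [0, 1]]

T = I + N where N = [[0, 2], [0, 0]] is strictly upper-triangular, so N² = 0.
(I + N)⁹ = I + 9·N = [[1, 18], [0, 1]].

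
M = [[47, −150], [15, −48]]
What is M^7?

[[20963, −69450], [6945, −23022]]

tr M = −1 and det M = −6, so the characteristic polynomial is λ² − (−1)λ + (−6) with roots −3 and 2.
Eigenvectors give P = [[3, 10], [1, 3]] with P⁻¹ = [[−3, 10], [1, −3]], and M = P·diag(−3, 2)·P⁻¹.
Then M^7 = P·diag(−2187, 128)·P⁻¹ = [[−6561, 1280], [−2187, 384]] · [[−3, 10], [1, −3]] = [[20963, −69450], [6945, −23022]].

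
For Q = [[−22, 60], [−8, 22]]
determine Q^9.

tr Q = 0 and det Q = −4, so the characteristic polynomial is λ² − (0)λ + (−4) with roots −2 and 2.
Eigenvectors give P = [[3, −5], [1, −2]] with P⁻¹ = [[2, −5], [1, −3]], and Q = P·diag(−2, 2)·P⁻¹.
Then Q^9 = P·diag(−512, 512)·P⁻¹ = [[−1536, −2560], [−512, −1024]] · [[2, −5], [1, −3]] = [[−5632, 15360], [−2048, 5632]].

[[−5632, 15360], [−2048, 5632]]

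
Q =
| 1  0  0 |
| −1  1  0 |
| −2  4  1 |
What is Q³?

[[1, 0, 0], [−3, 1, 0], [−18, 12, 1]]

Q = I + N where N = [[0, 0, 0], [−1, 0, 0], [−2, 4, 0]] is strictly lower-triangular, so N³ = 0.
(I + N)³ = I + 3·N + 3·N² = [[1, 0, 0], [−3, 1, 0], [−18, 12, 1]].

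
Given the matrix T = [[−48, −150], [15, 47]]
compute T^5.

tr T = −1 and det T = −6, so the characteristic polynomial is λ² − (−1)λ + (−6) with roots 2 and −3.
Eigenvectors give P = [[3, 10], [−1, −3]] with P⁻¹ = [[−3, −10], [1, 3]], and T = P·diag(2, −3)·P⁻¹.
Then T^5 = P·diag(32, −243)·P⁻¹ = [[96, −2430], [−32, 729]] · [[−3, −10], [1, 3]] = [[−2718, −8250], [825, 2507]].

[[−2718, −8250], [825, 2507]]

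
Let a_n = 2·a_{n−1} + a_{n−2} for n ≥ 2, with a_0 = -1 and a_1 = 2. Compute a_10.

With companion matrix B = [[2, 1], [1, 0]], [a_n, a_{n−1}]ᵀ = B·[a_{n−1}, a_{n−2}]ᵀ, so [a_10, a_9]ᵀ = B⁹·[a_1, a_0]ᵀ.
B⁹ = [[2378, 985], [985, 408]], giving [a_10, a_9]ᵀ = [[3771], [1562]].

3771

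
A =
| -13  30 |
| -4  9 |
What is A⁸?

[[39361, -98400], [13120, -32799]]

tr A = -4 and det A = 3, so the characteristic polynomial is λ² − (-4)λ + (3) with roots -3 and -1.
Eigenvectors give P = [[3, -5], [1, -2]] with P⁻¹ = [[2, -5], [1, -3]], and A = P·diag(-3, -1)·P⁻¹.
Then A⁸ = P·diag(6561, 1)·P⁻¹ = [[19683, -5], [6561, -2]] · [[2, -5], [1, -3]] = [[39361, -98400], [13120, -32799]].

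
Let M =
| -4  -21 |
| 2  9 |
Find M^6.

tr M = 5 and det M = 6, so the characteristic polynomial is λ² − (5)λ + (6) with roots 2 and 3.
Eigenvectors give P = [[7, -3], [-2, 1]] with P⁻¹ = [[1, 3], [2, 7]], and M = P·diag(2, 3)·P⁻¹.
Then M^6 = P·diag(64, 729)·P⁻¹ = [[448, -2187], [-128, 729]] · [[1, 3], [2, 7]] = [[-3926, -13965], [1330, 4719]].

[[-3926, -13965], [1330, 4719]]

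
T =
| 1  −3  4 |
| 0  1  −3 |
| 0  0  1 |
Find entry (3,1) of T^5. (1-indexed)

T = I + N where N = [[0, −3, 4], [0, 0, −3], [0, 0, 0]] is strictly upper-triangular, so N^3 = 0.
(I + N)^5 = I + 5·N + 10·N^2 = [[1, −15, 110], [0, 1, −15], [0, 0, 1]].

0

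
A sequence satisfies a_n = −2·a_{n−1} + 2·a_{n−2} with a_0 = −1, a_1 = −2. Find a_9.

−3104

With companion matrix Q = [[−2, 2], [1, 0]], [a_n, a_{n−1}]ᵀ = Q·[a_{n−1}, a_{n−2}]ᵀ, so [a_9, a_8]ᵀ = Q⁸·[a_1, a_0]ᵀ.
Q⁸ = [[2448, −1792], [−896, 656]], giving [a_9, a_8]ᵀ = [[−3104], [1136]].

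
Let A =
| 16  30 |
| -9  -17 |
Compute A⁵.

[[166, 330], [-99, -197]]

tr A = -1 and det A = -2, so the characteristic polynomial is λ² − (-1)λ + (-2) with roots 1 and -2.
Eigenvectors give P = [[-2, -5], [1, 3]] with P⁻¹ = [[-3, -5], [1, 2]], and A = P·diag(1, -2)·P⁻¹.
Then A⁵ = P·diag(1, -32)·P⁻¹ = [[-2, 160], [1, -96]] · [[-3, -5], [1, 2]] = [[166, 330], [-99, -197]].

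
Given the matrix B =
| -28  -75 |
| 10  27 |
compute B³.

tr B = -1 and det B = -6, so the characteristic polynomial is λ² − (-1)λ + (-6) with roots 2 and -3.
Eigenvectors give P = [[5, 3], [-2, -1]] with P⁻¹ = [[-1, -3], [2, 5]], and B = P·diag(2, -3)·P⁻¹.
Then B³ = P·diag(8, -27)·P⁻¹ = [[40, -81], [-16, 27]] · [[-1, -3], [2, 5]] = [[-202, -525], [70, 183]].

[[-202, -525], [70, 183]]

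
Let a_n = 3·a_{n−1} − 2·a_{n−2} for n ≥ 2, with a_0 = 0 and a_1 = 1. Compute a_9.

511

With companion matrix M = [[3, −2], [1, 0]], [a_n, a_{n−1}]ᵀ = M·[a_{n−1}, a_{n−2}]ᵀ, so [a_9, a_8]ᵀ = M⁸·[a_1, a_0]ᵀ.
M⁸ = [[511, −510], [255, −254]], giving [a_9, a_8]ᵀ = [[511], [255]].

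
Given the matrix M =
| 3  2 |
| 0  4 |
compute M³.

M² = [[9, 14], [0, 16]]
M³ = [[27, 74], [0, 64]]

[[27, 74], [0, 64]]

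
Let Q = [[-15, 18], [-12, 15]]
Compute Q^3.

[[-135, 162], [-108, 135]]

tr Q = 0 and det Q = -9, so the characteristic polynomial is λ² − (0)λ + (-9) with roots -3 and 3.
Eigenvectors give P = [[3, -1], [2, -1]] with P⁻¹ = [[1, -1], [2, -3]], and Q = P·diag(-3, 3)·P⁻¹.
Then Q^3 = P·diag(-27, 27)·P⁻¹ = [[-81, -27], [-54, -27]] · [[1, -1], [2, -3]] = [[-135, 162], [-108, 135]].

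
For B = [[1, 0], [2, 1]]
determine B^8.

[[1, 0], [16, 1]]

B = I + N where N = [[0, 0], [2, 0]] is strictly lower-triangular, so N^2 = 0.
(I + N)^8 = I + 8·N = [[1, 0], [16, 1]].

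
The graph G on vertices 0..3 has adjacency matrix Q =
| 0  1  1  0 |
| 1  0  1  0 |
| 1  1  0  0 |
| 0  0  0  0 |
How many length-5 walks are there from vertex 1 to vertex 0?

The number of length-5 walks from vertex 1 to vertex 0 is entry (1,0) of Q^5, where Q is the adjacency matrix.
Q^2 = [[2, 1, 1, 0], [1, 2, 1, 0], [1, 1, 2, 0], [0, 0, 0, 0]]
Q^3 = [[2, 3, 3, 0], [3, 2, 3, 0], [3, 3, 2, 0], [0, 0, 0, 0]]
Q^4 = [[6, 5, 5, 0], [5, 6, 5, 0], [5, 5, 6, 0], [0, 0, 0, 0]]
Q^5 = [[10, 11, 11, 0], [11, 10, 11, 0], [11, 11, 10, 0], [0, 0, 0, 0]]

11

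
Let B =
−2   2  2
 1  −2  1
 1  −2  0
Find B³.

[[−30, 44, 4], [10, −14, −2], [14, −20, −2]]

B² = [[8, −12, −2], [−3, 4, 0], [−4, 6, 0]]
B³ = [[−30, 44, 4], [10, −14, −2], [14, −20, −2]]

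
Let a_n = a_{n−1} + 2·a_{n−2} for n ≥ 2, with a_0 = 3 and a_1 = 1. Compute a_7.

169

With companion matrix C = [[1, 2], [1, 0]], [a_n, a_{n−1}]ᵀ = C·[a_{n−1}, a_{n−2}]ᵀ, so [a_7, a_6]ᵀ = C⁶·[a_1, a_0]ᵀ.
C⁶ = [[43, 42], [21, 22]], giving [a_7, a_6]ᵀ = [[169], [87]].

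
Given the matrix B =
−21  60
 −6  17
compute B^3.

tr B = −4 and det B = 3, so the characteristic polynomial is λ² − (−4)λ + (3) with roots −3 and −1.
Eigenvectors give P = [[10, 3], [3, 1]] with P⁻¹ = [[1, −3], [−3, 10]], and B = P·diag(−3, −1)·P⁻¹.
Then B^3 = P·diag(−27, −1)·P⁻¹ = [[−270, −3], [−81, −1]] · [[1, −3], [−3, 10]] = [[−261, 780], [−78, 233]].

[[−261, 780], [−78, 233]]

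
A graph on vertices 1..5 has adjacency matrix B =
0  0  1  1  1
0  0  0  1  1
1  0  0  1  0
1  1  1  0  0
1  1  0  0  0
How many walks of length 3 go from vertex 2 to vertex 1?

The number of length-3 walks from vertex 2 to vertex 1 is entry (2,1) of B^3, where B is the adjacency matrix.
B^2 = [[3, 2, 1, 1, 0], [2, 2, 1, 0, 0], [1, 1, 2, 1, 1], [1, 0, 1, 3, 2], [0, 0, 1, 2, 2]]
B^3 = [[2, 1, 4, 6, 5], [1, 0, 2, 5, 4], [4, 2, 2, 4, 2], [6, 5, 4, 2, 1], [5, 4, 2, 1, 0]]

1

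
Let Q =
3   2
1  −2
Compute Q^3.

[[35, 18], [9, −10]]

Q^2 = [[11, 2], [1, 6]]
Q^3 = [[35, 18], [9, −10]]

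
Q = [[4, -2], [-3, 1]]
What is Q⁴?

Q² = [[22, -10], [-15, 7]]
Q³ = [[118, -54], [-81, 37]]
Q⁴ = [[634, -290], [-435, 199]]

[[634, -290], [-435, 199]]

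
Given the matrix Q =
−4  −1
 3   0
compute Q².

[[13, 4], [−12, −3]]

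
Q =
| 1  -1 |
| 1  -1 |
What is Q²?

[[0, 0], [0, 0]]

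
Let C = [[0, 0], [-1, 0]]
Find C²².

C is strictly triangular, hence nilpotent: C² = 0, so C²² = 0.

[[0, 0], [0, 0]]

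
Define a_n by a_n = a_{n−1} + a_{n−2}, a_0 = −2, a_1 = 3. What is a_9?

60

With companion matrix T = [[1, 1], [1, 0]], [a_n, a_{n−1}]ᵀ = T·[a_{n−1}, a_{n−2}]ᵀ, so [a_9, a_8]ᵀ = T^8·[a_1, a_0]ᵀ.
T^8 = [[34, 21], [21, 13]], giving [a_9, a_8]ᵀ = [[60], [37]].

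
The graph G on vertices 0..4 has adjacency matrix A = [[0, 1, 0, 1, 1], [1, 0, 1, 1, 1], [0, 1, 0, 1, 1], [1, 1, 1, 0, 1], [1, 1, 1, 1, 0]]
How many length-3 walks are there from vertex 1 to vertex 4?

The number of length-3 walks from vertex 1 to vertex 4 is entry (1,4) of A³, where A is the adjacency matrix.
A² = [[3, 2, 3, 2, 2], [2, 4, 2, 3, 3], [3, 2, 3, 2, 2], [2, 3, 2, 4, 3], [2, 3, 2, 3, 4]]
A³ = [[6, 10, 6, 10, 10], [10, 10, 10, 11, 11], [6, 10, 6, 10, 10], [10, 11, 10, 10, 11], [10, 11, 10, 11, 10]]

11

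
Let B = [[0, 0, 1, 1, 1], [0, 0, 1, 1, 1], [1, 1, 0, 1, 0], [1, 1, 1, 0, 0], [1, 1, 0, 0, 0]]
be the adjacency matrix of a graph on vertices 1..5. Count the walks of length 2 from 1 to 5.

The number of length-2 walks from vertex 1 to vertex 5 is entry (1,5) of B², where B is the adjacency matrix.
B² = [[3, 3, 1, 1, 0], [3, 3, 1, 1, 0], [1, 1, 3, 2, 2], [1, 1, 2, 3, 2], [0, 0, 2, 2, 2]]

0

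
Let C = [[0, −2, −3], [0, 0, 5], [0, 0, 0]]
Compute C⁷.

[[0, 0, 0], [0, 0, 0], [0, 0, 0]]

C is strictly triangular, hence nilpotent: C³ = 0, so C⁷ = 0.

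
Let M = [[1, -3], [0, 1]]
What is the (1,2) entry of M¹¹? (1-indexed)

M = I + N where N = [[0, -3], [0, 0]] is strictly upper-triangular, so N² = 0.
(I + N)¹¹ = I + 11·N = [[1, -33], [0, 1]].

-33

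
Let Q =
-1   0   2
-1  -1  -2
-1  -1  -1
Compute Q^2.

[[-1, -2, -4], [4, 3, 2], [3, 2, 1]]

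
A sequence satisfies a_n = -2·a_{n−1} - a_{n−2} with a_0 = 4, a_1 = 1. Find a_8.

With companion matrix Q = [[-2, -1], [1, 0]], [a_n, a_{n−1}]ᵀ = Q·[a_{n−1}, a_{n−2}]ᵀ, so [a_8, a_7]ᵀ = Q⁷·[a_1, a_0]ᵀ.
Q⁷ = [[-8, -7], [7, 6]], giving [a_8, a_7]ᵀ = [[-36], [31]].

-36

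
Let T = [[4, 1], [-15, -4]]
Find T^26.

T² = I (check: tr T = 0 and det T = -1), so T^26 = I since 26 is even.

[[1, 0], [0, 1]]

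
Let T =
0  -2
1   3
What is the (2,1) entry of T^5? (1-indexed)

tr T = 3 and det T = 2, so the characteristic polynomial is λ² − (3)λ + (2) with roots 1 and 2.
Eigenvectors give P = [[2, -1], [-1, 1]] with P⁻¹ = [[1, 1], [1, 2]], and T = P·diag(1, 2)·P⁻¹.
Then T^5 = P·diag(1, 32)·P⁻¹ = [[2, -32], [-1, 32]] · [[1, 1], [1, 2]] = [[-30, -62], [31, 63]].

31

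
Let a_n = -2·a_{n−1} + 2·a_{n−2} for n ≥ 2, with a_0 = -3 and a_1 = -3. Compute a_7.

With companion matrix C = [[-2, 2], [1, 0]], [a_n, a_{n−1}]ᵀ = C·[a_{n−1}, a_{n−2}]ᵀ, so [a_7, a_6]ᵀ = C^6·[a_1, a_0]ᵀ.
C^6 = [[328, -240], [-120, 88]], giving [a_7, a_6]ᵀ = [[-264], [96]].

-264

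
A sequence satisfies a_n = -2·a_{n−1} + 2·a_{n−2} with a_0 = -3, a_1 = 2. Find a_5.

With companion matrix Q = [[-2, 2], [1, 0]], [a_n, a_{n−1}]ᵀ = Q·[a_{n−1}, a_{n−2}]ᵀ, so [a_5, a_4]ᵀ = Q^4·[a_1, a_0]ᵀ.
Q^4 = [[44, -32], [-16, 12]], giving [a_5, a_4]ᵀ = [[184], [-68]].

184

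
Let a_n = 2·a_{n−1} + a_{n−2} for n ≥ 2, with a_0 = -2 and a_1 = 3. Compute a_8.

886

With companion matrix B = [[2, 1], [1, 0]], [a_n, a_{n−1}]ᵀ = B·[a_{n−1}, a_{n−2}]ᵀ, so [a_8, a_7]ᵀ = B⁷·[a_1, a_0]ᵀ.
B⁷ = [[408, 169], [169, 70]], giving [a_8, a_7]ᵀ = [[886], [367]].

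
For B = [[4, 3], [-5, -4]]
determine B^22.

B² = I (check: tr B = 0 and det B = -1), so B^22 = I since 22 is even.

[[1, 0], [0, 1]]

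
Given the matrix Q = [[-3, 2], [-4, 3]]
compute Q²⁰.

Q² = I (check: tr Q = 0 and det Q = -1), so Q²⁰ = I since 20 is even.

[[1, 0], [0, 1]]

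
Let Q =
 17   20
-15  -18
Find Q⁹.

tr Q = -1 and det Q = -6, so the characteristic polynomial is λ² − (-1)λ + (-6) with roots -3 and 2.
Eigenvectors give P = [[-1, -4], [1, 3]] with P⁻¹ = [[3, 4], [-1, -1]], and Q = P·diag(-3, 2)·P⁻¹.
Then Q⁹ = P·diag(-19683, 512)·P⁻¹ = [[19683, -2048], [-19683, 1536]] · [[3, 4], [-1, -1]] = [[61097, 80780], [-60585, -80268]].

[[61097, 80780], [-60585, -80268]]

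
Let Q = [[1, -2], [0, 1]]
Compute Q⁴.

[[1, -8], [0, 1]]

Q = I + N where N = [[0, -2], [0, 0]] is strictly upper-triangular, so N² = 0.
(I + N)⁴ = I + 4·N = [[1, -8], [0, 1]].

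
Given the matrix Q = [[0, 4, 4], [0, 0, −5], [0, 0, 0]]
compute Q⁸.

Q is strictly triangular, hence nilpotent: Q³ = 0, so Q⁸ = 0.

[[0, 0, 0], [0, 0, 0], [0, 0, 0]]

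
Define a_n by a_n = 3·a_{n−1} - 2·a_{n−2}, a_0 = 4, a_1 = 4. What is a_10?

With companion matrix M = [[3, -2], [1, 0]], [a_n, a_{n−1}]ᵀ = M·[a_{n−1}, a_{n−2}]ᵀ, so [a_10, a_9]ᵀ = M⁹·[a_1, a_0]ᵀ.
M⁹ = [[1023, -1022], [511, -510]], giving [a_10, a_9]ᵀ = [[4], [4]].

4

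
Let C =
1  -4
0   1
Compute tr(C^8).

C = I + N where N = [[0, -4], [0, 0]] is strictly upper-triangular, so N^2 = 0.
(I + N)^8 = I + 8·N = [[1, -32], [0, 1]].

2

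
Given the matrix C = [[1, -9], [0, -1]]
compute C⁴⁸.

C² = I (check: tr C = 0 and det C = -1), so C⁴⁸ = I since 48 is even.

[[1, 0], [0, 1]]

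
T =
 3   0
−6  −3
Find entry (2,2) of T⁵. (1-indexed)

−243

tr T = 0 and det T = −9, so the characteristic polynomial is λ² − (0)λ + (−9) with roots −3 and 3.
Eigenvectors give P = [[0, 1], [1, −1]] with P⁻¹ = [[1, 1], [1, 0]], and T = P·diag(−3, 3)·P⁻¹.
Then T⁵ = P·diag(−243, 243)·P⁻¹ = [[0, 243], [−243, −243]] · [[1, 1], [1, 0]] = [[243, 0], [−486, −243]].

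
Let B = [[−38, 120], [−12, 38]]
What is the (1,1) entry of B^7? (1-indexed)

−2432

tr B = 0 and det B = −4, so the characteristic polynomial is λ² − (0)λ + (−4) with roots −2 and 2.
Eigenvectors give P = [[−10, 3], [−3, 1]] with P⁻¹ = [[−1, 3], [−3, 10]], and B = P·diag(−2, 2)·P⁻¹.
Then B^7 = P·diag(−128, 128)·P⁻¹ = [[1280, 384], [384, 128]] · [[−1, 3], [−3, 10]] = [[−2432, 7680], [−768, 2432]].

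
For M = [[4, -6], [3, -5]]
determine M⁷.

[[130, -258], [129, -257]]

tr M = -1 and det M = -2, so the characteristic polynomial is λ² − (-1)λ + (-2) with roots -2 and 1.
Eigenvectors give P = [[-1, 2], [-1, 1]] with P⁻¹ = [[1, -2], [1, -1]], and M = P·diag(-2, 1)·P⁻¹.
Then M⁷ = P·diag(-128, 1)·P⁻¹ = [[128, 2], [128, 1]] · [[1, -2], [1, -1]] = [[130, -258], [129, -257]].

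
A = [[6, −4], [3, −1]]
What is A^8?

[[25476, −25220], [18915, −18659]]

tr A = 5 and det A = 6, so the characteristic polynomial is λ² − (5)λ + (6) with roots 3 and 2.
Eigenvectors give P = [[4, 1], [3, 1]] with P⁻¹ = [[1, −1], [−3, 4]], and A = P·diag(3, 2)·P⁻¹.
Then A^8 = P·diag(6561, 256)·P⁻¹ = [[26244, 256], [19683, 256]] · [[1, −1], [−3, 4]] = [[25476, −25220], [18915, −18659]].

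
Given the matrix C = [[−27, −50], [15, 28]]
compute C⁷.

[[−11703, −23150], [6945, 13762]]

tr C = 1 and det C = −6, so the characteristic polynomial is λ² − (1)λ + (−6) with roots 3 and −2.
Eigenvectors give P = [[−5, −2], [3, 1]] with P⁻¹ = [[1, 2], [−3, −5]], and C = P·diag(3, −2)·P⁻¹.
Then C⁷ = P·diag(2187, −128)·P⁻¹ = [[−10935, 256], [6561, −128]] · [[1, 2], [−3, −5]] = [[−11703, −23150], [6945, 13762]].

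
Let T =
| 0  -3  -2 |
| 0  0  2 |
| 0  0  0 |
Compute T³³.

[[0, 0, 0], [0, 0, 0], [0, 0, 0]]

T is strictly triangular, hence nilpotent: T³ = 0, so T³³ = 0.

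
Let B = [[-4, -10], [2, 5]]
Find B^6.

B² = B (a projection; rank 1, trace 1), so B^6 = B.

[[-4, -10], [2, 5]]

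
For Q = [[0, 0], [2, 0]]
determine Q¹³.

[[0, 0], [0, 0]]

Q is strictly triangular, hence nilpotent: Q² = 0, so Q¹³ = 0.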